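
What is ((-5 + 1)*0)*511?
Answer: 0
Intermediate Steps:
((-5 + 1)*0)*511 = -4*0*511 = 0*511 = 0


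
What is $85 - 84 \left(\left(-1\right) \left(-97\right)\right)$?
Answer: $-8063$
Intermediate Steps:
$85 - 84 \left(\left(-1\right) \left(-97\right)\right) = 85 - 8148 = -8063$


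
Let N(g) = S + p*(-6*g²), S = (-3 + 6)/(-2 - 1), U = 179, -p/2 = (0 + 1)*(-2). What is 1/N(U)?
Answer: -1/768985 ≈ -1.3004e-6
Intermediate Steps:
p = 4 (p = -2*(0 + 1)*(-2) = -2*(-2) = 4)
S = -1 (S = 3/(-3) = 3*(-⅓) = -1)
N(g) = -1 - 24*g² (N(g) = -1 + 4*(-6*g²) = -1 - 24*g²)
1/N(U) = 1/(-1 - 24*179²) = 1/(-1 - 24*32041) = 1/(-1 - 768984) = 1/(-768985) = -1/768985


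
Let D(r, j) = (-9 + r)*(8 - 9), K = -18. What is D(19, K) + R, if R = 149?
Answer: 139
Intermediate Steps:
D(r, j) = 9 - r (D(r, j) = (-9 + r)*(-1) = 9 - r)
D(19, K) + R = (9 - 1*19) + 149 = (9 - 19) + 149 = -10 + 149 = 139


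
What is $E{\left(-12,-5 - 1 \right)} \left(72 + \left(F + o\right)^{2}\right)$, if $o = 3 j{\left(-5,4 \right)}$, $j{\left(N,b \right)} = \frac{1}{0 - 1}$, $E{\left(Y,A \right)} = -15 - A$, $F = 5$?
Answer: $-684$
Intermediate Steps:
$j{\left(N,b \right)} = -1$ ($j{\left(N,b \right)} = \frac{1}{-1} = -1$)
$o = -3$ ($o = 3 \left(-1\right) = -3$)
$E{\left(-12,-5 - 1 \right)} \left(72 + \left(F + o\right)^{2}\right) = \left(-15 - \left(-5 - 1\right)\right) \left(72 + \left(5 - 3\right)^{2}\right) = \left(-15 - \left(-5 - 1\right)\right) \left(72 + 2^{2}\right) = \left(-15 - -6\right) \left(72 + 4\right) = \left(-15 + 6\right) 76 = \left(-9\right) 76 = -684$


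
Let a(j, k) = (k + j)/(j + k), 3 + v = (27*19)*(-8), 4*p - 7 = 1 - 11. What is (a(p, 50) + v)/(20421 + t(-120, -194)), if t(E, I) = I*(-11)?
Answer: -4106/22555 ≈ -0.18204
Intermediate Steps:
p = -3/4 (p = 7/4 + (1 - 11)/4 = 7/4 + (1/4)*(-10) = 7/4 - 5/2 = -3/4 ≈ -0.75000)
t(E, I) = -11*I
v = -4107 (v = -3 + (27*19)*(-8) = -3 + 513*(-8) = -3 - 4104 = -4107)
a(j, k) = 1 (a(j, k) = (j + k)/(j + k) = 1)
(a(p, 50) + v)/(20421 + t(-120, -194)) = (1 - 4107)/(20421 - 11*(-194)) = -4106/(20421 + 2134) = -4106/22555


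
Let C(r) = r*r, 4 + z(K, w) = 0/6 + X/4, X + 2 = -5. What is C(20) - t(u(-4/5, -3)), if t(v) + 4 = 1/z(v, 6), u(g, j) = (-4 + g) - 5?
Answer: 9296/23 ≈ 404.17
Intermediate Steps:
X = -7 (X = -2 - 5 = -7)
z(K, w) = -23/4 (z(K, w) = -4 + (0/6 - 7/4) = -4 + (0*(⅙) - 7*¼) = -4 + (0 - 7/4) = -4 - 7/4 = -23/4)
C(r) = r²
u(g, j) = -9 + g
t(v) = -96/23 (t(v) = -4 + 1/(-23/4) = -4 - 4/23 = -96/23)
C(20) - t(u(-4/5, -3)) = 20² - 1*(-96/23) = 400 + 96/23 = 9296/23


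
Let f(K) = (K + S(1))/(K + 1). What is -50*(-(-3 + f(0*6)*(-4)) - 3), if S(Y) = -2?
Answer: 400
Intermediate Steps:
f(K) = (-2 + K)/(1 + K) (f(K) = (K - 2)/(K + 1) = (-2 + K)/(1 + K))
-50*(-(-3 + f(0*6)*(-4)) - 3) = -50*(-(-3 + ((-2 + 0*6)/(1 + 0*6))*(-4)) - 3) = -50*(-(-3 + ((-2 + 0)/(1 + 0))*(-4)) - 3) = -50*(-(-3 + (-2/1)*(-4)) - 3) = -50*(-(-3 + (1*(-2))*(-4)) - 3) = -50*(-(-3 - 2*(-4)) - 3) = -50*(-(-3 + 8) - 3) = -50*(-1*5 - 3) = -50*(-5 - 3) = -50*(-8) = 400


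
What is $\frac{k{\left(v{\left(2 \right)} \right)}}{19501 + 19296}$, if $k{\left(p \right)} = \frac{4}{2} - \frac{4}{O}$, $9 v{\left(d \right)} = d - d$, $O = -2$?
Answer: $\frac{4}{38797} \approx 0.0001031$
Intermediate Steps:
$v{\left(d \right)} = 0$ ($v{\left(d \right)} = \frac{d - d}{9} = \frac{1}{9} \cdot 0 = 0$)
$k{\left(p \right)} = 4$ ($k{\left(p \right)} = \frac{4}{2} - \frac{4}{-2} = 4 \cdot \frac{1}{2} - -2 = 2 + 2 = 4$)
$\frac{k{\left(v{\left(2 \right)} \right)}}{19501 + 19296} = \frac{4}{19501 + 19296} = \frac{4}{38797}$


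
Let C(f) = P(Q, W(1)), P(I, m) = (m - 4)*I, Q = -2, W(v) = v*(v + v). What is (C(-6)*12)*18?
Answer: 864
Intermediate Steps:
W(v) = 2*v² (W(v) = v*(2*v) = 2*v²)
P(I, m) = I*(-4 + m) (P(I, m) = (-4 + m)*I = I*(-4 + m))
C(f) = 4 (C(f) = -2*(-4 + 2*1²) = -2*(-4 + 2*1) = -2*(-4 + 2) = -2*(-2) = 4)
(C(-6)*12)*18 = (4*12)*18 = 48*18 = 864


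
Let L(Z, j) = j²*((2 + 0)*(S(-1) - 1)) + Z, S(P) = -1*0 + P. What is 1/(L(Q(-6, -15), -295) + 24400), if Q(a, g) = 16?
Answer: -1/323684 ≈ -3.0894e-6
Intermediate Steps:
S(P) = P (S(P) = 0 + P = P)
L(Z, j) = Z - 4*j² (L(Z, j) = j²*((2 + 0)*(-1 - 1)) + Z = j²*(2*(-2)) + Z = j²*(-4) + Z = -4*j² + Z = Z - 4*j²)
1/(L(Q(-6, -15), -295) + 24400) = 1/((16 - 4*(-295)²) + 24400) = 1/((16 - 4*87025) + 24400) = 1/((16 - 348100) + 24400) = 1/(-348084 + 24400) = 1/(-323684) = -1/323684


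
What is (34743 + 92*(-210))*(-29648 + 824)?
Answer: -444552552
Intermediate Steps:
(34743 + 92*(-210))*(-29648 + 824) = (34743 - 19320)*(-28824) = 15423*(-28824) = -444552552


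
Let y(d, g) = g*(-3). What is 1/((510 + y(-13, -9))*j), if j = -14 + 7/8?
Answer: -8/56385 ≈ -0.00014188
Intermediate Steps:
y(d, g) = -3*g
j = -105/8 (j = -14 + (⅛)*7 = -14 + 7/8 = -105/8 ≈ -13.125)
1/((510 + y(-13, -9))*j) = 1/((510 - 3*(-9))*(-105/8)) = -8/105/(510 + 27) = -8/105/537 = (1/537)*(-8/105) = -8/56385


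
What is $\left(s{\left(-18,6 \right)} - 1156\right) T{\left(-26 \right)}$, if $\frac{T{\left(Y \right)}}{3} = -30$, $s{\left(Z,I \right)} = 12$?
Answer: $102960$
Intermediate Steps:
$T{\left(Y \right)} = -90$ ($T{\left(Y \right)} = 3 \left(-30\right) = -90$)
$\left(s{\left(-18,6 \right)} - 1156\right) T{\left(-26 \right)} = \left(12 - 1156\right) \left(-90\right) = \left(-1144\right) \left(-90\right) = 102960$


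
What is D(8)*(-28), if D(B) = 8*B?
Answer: -1792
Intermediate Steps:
D(8)*(-28) = (8*8)*(-28) = 64*(-28) = -1792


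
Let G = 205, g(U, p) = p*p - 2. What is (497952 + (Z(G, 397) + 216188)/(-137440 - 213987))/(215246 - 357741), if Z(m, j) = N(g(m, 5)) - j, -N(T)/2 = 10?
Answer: -174993561733/50076590365 ≈ -3.4945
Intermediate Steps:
g(U, p) = -2 + p² (g(U, p) = p² - 2 = -2 + p²)
N(T) = -20 (N(T) = -2*10 = -20)
Z(m, j) = -20 - j
(497952 + (Z(G, 397) + 216188)/(-137440 - 213987))/(215246 - 357741) = (497952 + ((-20 - 1*397) + 216188)/(-137440 - 213987))/(215246 - 357741) = (497952 + ((-20 - 397) + 216188)/(-351427))/(-142495) = (497952 + (-417 + 216188)*(-1/351427))*(-1/142495) = (497952 + 215771*(-1/351427))*(-1/142495) = (497952 - 215771/351427)*(-1/142495) = (174993561733/351427)*(-1/142495) = -174993561733/50076590365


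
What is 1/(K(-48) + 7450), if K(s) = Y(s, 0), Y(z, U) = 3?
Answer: 1/7453 ≈ 0.00013417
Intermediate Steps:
K(s) = 3
1/(K(-48) + 7450) = 1/(3 + 7450) = 1/7453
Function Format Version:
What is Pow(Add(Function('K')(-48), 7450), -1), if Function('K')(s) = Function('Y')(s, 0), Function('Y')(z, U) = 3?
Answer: Rational(1, 7453) ≈ 0.00013417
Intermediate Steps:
Function('K')(s) = 3
Pow(Add(Function('K')(-48), 7450), -1) = Pow(Add(3, 7450), -1) = Pow(7453, -1) = Rational(1, 7453)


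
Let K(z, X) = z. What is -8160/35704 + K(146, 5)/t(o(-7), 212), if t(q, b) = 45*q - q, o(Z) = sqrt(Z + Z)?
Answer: -1020/4463 - 73*I*sqrt(14)/308 ≈ -0.22855 - 0.88682*I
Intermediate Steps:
o(Z) = sqrt(2)*sqrt(Z) (o(Z) = sqrt(2*Z) = sqrt(2)*sqrt(Z))
t(q, b) = 44*q
-8160/35704 + K(146, 5)/t(o(-7), 212) = -8160/35704 + 146/((44*(sqrt(2)*sqrt(-7)))) = -8160*1/35704 + 146/((44*(sqrt(2)*(I*sqrt(7))))) = -1020/4463 + 146/((44*(I*sqrt(14)))) = -1020/4463 + 146/((44*I*sqrt(14))) = -1020/4463 + 146*(-I*sqrt(14)/616) = -1020/4463 - 73*I*sqrt(14)/308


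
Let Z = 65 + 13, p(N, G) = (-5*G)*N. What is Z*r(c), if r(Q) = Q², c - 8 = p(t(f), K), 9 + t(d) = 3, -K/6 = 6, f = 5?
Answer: 89636352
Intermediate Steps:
K = -36 (K = -6*6 = -36)
t(d) = -6 (t(d) = -9 + 3 = -6)
p(N, G) = -5*G*N
Z = 78
c = -1072 (c = 8 - 5*(-36)*(-6) = 8 - 1080 = -1072)
Z*r(c) = 78*(-1072)² = 78*1149184 = 89636352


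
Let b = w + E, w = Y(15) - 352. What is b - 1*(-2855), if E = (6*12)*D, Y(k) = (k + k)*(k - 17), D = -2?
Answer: 2299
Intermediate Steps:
Y(k) = 2*k*(-17 + k) (Y(k) = (2*k)*(-17 + k) = 2*k*(-17 + k))
E = -144 (E = (6*12)*(-2) = 72*(-2) = -144)
w = -412 (w = 2*15*(-17 + 15) - 352 = 2*15*(-2) - 352 = -60 - 352 = -412)
b = -556 (b = -412 - 144 = -556)
b - 1*(-2855) = -556 - 1*(-2855) = -556 + 2855 = 2299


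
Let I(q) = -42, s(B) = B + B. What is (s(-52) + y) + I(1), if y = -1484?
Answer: -1630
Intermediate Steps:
s(B) = 2*B
(s(-52) + y) + I(1) = (2*(-52) - 1484) - 42 = (-104 - 1484) - 42 = -1588 - 42 = -1630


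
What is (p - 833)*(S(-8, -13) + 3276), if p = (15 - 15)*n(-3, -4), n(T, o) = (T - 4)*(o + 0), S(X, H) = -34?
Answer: -2700586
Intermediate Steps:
n(T, o) = o*(-4 + T) (n(T, o) = (-4 + T)*o = o*(-4 + T))
p = 0 (p = (15 - 15)*(-4*(-4 - 3)) = 0*(-4*(-7)) = 0*28 = 0)
(p - 833)*(S(-8, -13) + 3276) = (0 - 833)*(-34 + 3276) = -833*3242 = -2700586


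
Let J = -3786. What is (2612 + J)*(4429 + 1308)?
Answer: -6735238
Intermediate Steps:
(2612 + J)*(4429 + 1308) = (2612 - 3786)*(4429 + 1308) = -1174*5737 = -6735238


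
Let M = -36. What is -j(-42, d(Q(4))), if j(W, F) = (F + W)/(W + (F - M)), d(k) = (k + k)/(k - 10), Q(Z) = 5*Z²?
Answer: -139/13 ≈ -10.692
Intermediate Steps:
d(k) = 2*k/(-10 + k) (d(k) = (2*k)/(-10 + k) = 2*k/(-10 + k))
j(W, F) = (F + W)/(36 + F + W) (j(W, F) = (F + W)/(W + (F - 1*(-36))) = (F + W)/(W + (F + 36)) = (F + W)/(W + (36 + F)) = (F + W)/(36 + F + W))
-j(-42, d(Q(4))) = -(2*(5*4²)/(-10 + 5*4²) - 42)/(36 + 2*(5*4²)/(-10 + 5*4²) - 42) = -(2*(5*16)/(-10 + 5*16) - 42)/(36 + 2*(5*16)/(-10 + 5*16) - 42) = -(2*80/(-10 + 80) - 42)/(36 + 2*80/(-10 + 80) - 42) = -(2*80/70 - 42)/(36 + 2*80/70 - 42) = -(2*80*(1/70) - 42)/(36 + 2*80*(1/70) - 42) = -(16/7 - 42)/(36 + 16/7 - 42) = -(-278)/((-26/7)*7) = -(-7)*(-278)/(26*7) = -1*139/13 = -139/13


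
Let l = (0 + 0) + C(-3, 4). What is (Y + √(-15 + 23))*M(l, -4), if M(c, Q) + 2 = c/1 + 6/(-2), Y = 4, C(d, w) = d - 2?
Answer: -40 - 20*√2 ≈ -68.284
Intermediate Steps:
C(d, w) = -2 + d
l = -5 (l = (0 + 0) + (-2 - 3) = 0 - 5 = -5)
M(c, Q) = -5 + c (M(c, Q) = -2 + (c/1 + 6/(-2)) = -2 + (c*1 + 6*(-½)) = -2 + (c - 3) = -2 + (-3 + c) = -5 + c)
(Y + √(-15 + 23))*M(l, -4) = (4 + √(-15 + 23))*(-5 - 5) = (4 + √8)*(-10) = (4 + 2*√2)*(-10) = -40 - 20*√2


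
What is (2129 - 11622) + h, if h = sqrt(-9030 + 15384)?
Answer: -9493 + 3*sqrt(706) ≈ -9413.3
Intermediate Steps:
h = 3*sqrt(706) (h = sqrt(6354) = 3*sqrt(706) ≈ 79.712)
(2129 - 11622) + h = (2129 - 11622) + 3*sqrt(706) = -9493 + 3*sqrt(706)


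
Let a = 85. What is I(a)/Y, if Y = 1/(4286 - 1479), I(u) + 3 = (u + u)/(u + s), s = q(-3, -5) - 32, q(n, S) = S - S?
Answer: 30877/53 ≈ 582.58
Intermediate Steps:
q(n, S) = 0
s = -32 (s = 0 - 32 = -32)
I(u) = -3 + 2*u/(-32 + u) (I(u) = -3 + (u + u)/(u - 32) = -3 + (2*u)/(-32 + u) = -3 + 2*u/(-32 + u))
Y = 1/2807 ≈ 0.00035625
I(a)/Y = ((96 - 1*85)/(-32 + 85))/(1/2807) = ((96 - 85)/53)*2807 = ((1/53)*11)*2807 = (11/53)*2807 = 30877/53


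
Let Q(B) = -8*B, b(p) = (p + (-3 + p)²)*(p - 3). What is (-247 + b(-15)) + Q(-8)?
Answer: -5745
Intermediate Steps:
b(p) = (-3 + p)*(p + (-3 + p)²) (b(p) = (p + (-3 + p)²)*(-3 + p) = (-3 + p)*(p + (-3 + p)²))
(-247 + b(-15)) + Q(-8) = (-247 + (-27 + (-15)³ - 8*(-15)² + 24*(-15))) - 8*(-8) = (-247 + (-27 - 3375 - 8*225 - 360)) + 64 = (-247 + (-27 - 3375 - 1800 - 360)) + 64 = (-247 - 5562) + 64 = -5809 + 64 = -5745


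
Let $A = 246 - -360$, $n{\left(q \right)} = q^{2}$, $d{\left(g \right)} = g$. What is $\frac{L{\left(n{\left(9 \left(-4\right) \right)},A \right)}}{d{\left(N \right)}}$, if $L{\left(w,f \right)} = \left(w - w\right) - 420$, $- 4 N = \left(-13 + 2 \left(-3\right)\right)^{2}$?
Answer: $\frac{1680}{361} \approx 4.6537$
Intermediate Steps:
$N = - \frac{361}{4}$ ($N = - \frac{\left(-13 + 2 \left(-3\right)\right)^{2}}{4} = - \frac{\left(-13 - 6\right)^{2}}{4} = - \frac{\left(-19\right)^{2}}{4} = \left(- \frac{1}{4}\right) 361 = - \frac{361}{4} \approx -90.25$)
$A = 606$ ($A = 246 + 360 = 606$)
$L{\left(w,f \right)} = -420$ ($L{\left(w,f \right)} = 0 - 420 = -420$)
$\frac{L{\left(n{\left(9 \left(-4\right) \right)},A \right)}}{d{\left(N \right)}} = - \frac{420}{- \frac{361}{4}} = \left(-420\right) \left(- \frac{4}{361}\right) = \frac{1680}{361}$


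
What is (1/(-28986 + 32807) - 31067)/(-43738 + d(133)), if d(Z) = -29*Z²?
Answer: 39569002/709074433 ≈ 0.055804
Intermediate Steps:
(1/(-28986 + 32807) - 31067)/(-43738 + d(133)) = (1/(-28986 + 32807) - 31067)/(-43738 - 29*133²) = (1/3821 - 31067)/(-43738 - 29*17689) = (1/3821 - 31067)/(-43738 - 512981) = -118707006/3821/(-556719) = -118707006/3821*(-1/556719) = 39569002/709074433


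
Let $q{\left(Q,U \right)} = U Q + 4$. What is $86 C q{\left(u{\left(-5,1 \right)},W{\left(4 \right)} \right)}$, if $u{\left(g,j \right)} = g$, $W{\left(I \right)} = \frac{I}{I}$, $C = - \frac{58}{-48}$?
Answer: $- \frac{1247}{12} \approx -103.92$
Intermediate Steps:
$C = \frac{29}{24}$ ($C = \left(-58\right) \left(- \frac{1}{48}\right) = \frac{29}{24} \approx 1.2083$)
$W{\left(I \right)} = 1$
$q{\left(Q,U \right)} = 4 + Q U$ ($q{\left(Q,U \right)} = Q U + 4 = 4 + Q U$)
$86 C q{\left(u{\left(-5,1 \right)},W{\left(4 \right)} \right)} = 86 \cdot \frac{29}{24} \left(4 - 5\right) = \frac{1247 \left(4 - 5\right)}{12} = \frac{1247}{12} \left(-1\right) = - \frac{1247}{12}$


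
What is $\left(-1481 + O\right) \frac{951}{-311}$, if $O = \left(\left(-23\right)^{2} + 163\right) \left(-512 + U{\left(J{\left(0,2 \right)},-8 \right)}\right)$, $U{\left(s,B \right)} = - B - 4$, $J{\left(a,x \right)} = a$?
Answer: $\frac{335719167}{311} \approx 1.0795 \cdot 10^{6}$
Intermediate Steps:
$U{\left(s,B \right)} = -4 - B$
$O = -351536$ ($O = \left(\left(-23\right)^{2} + 163\right) \left(-512 - -4\right) = \left(529 + 163\right) \left(-512 + \left(-4 + 8\right)\right) = 692 \left(-512 + 4\right) = 692 \left(-508\right) = -351536$)
$\left(-1481 + O\right) \frac{951}{-311} = \left(-1481 - 351536\right) \frac{951}{-311} = - 353017 \cdot 951 \left(- \frac{1}{311}\right) = \left(-353017\right) \left(- \frac{951}{311}\right) = \frac{335719167}{311}$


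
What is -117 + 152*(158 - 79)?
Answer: 11891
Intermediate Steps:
-117 + 152*(158 - 79) = -117 + 152*79 = -117 + 12008 = 11891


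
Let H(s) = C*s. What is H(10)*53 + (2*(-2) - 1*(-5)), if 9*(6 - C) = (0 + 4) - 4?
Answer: 3181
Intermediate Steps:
C = 6 (C = 6 - ((0 + 4) - 4)/9 = 6 - (4 - 4)/9 = 6 - 1/9*0 = 6 + 0 = 6)
H(s) = 6*s
H(10)*53 + (2*(-2) - 1*(-5)) = (6*10)*53 + (2*(-2) - 1*(-5)) = 60*53 + (-4 + 5) = 3180 + 1 = 3181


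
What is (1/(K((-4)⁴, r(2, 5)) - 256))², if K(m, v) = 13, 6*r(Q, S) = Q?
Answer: 1/59049 ≈ 1.6935e-5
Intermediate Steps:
r(Q, S) = Q/6
(1/(K((-4)⁴, r(2, 5)) - 256))² = (1/(13 - 256))² = (1/(-243))² = (-1/243)² = 1/59049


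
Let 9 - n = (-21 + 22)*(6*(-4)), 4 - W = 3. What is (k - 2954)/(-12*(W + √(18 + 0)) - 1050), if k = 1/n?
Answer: 5751379/2062962 - 97481*√2/1031481 ≈ 2.6543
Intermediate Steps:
W = 1 (W = 4 - 1*3 = 4 - 3 = 1)
n = 33 (n = 9 - (-21 + 22)*6*(-4) = 9 - (-24) = 9 - 1*(-24) = 9 + 24 = 33)
k = 1/33 ≈ 0.030303
(k - 2954)/(-12*(W + √(18 + 0)) - 1050) = (1/33 - 2954)/(-12*(1 + √(18 + 0)) - 1050) = -97481/(33*(-12*(1 + √18) - 1050)) = -97481/(33*(-12*(1 + 3*√2) - 1050)) = -97481/(33*((-12 - 36*√2) - 1050)) = -97481/(33*(-1062 - 36*√2))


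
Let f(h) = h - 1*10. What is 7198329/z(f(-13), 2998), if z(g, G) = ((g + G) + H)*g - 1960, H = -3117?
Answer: 7198329/1306 ≈ 5511.7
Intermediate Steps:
f(h) = -10 + h (f(h) = h - 10 = -10 + h)
z(g, G) = -1960 + g*(-3117 + G + g) (z(g, G) = ((g + G) - 3117)*g - 1960 = ((G + g) - 3117)*g - 1960 = (-3117 + G + g)*g - 1960 = g*(-3117 + G + g) - 1960 = -1960 + g*(-3117 + G + g))
7198329/z(f(-13), 2998) = 7198329/(-1960 + (-10 - 13)**2 - 3117*(-10 - 13) + 2998*(-10 - 13)) = 7198329/(-1960 + (-23)**2 - 3117*(-23) + 2998*(-23)) = 7198329/(-1960 + 529 + 71691 - 68954) = 7198329/1306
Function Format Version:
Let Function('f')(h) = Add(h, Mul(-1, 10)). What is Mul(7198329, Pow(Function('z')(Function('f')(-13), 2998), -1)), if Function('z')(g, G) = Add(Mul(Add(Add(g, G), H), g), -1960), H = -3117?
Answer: Rational(7198329, 1306) ≈ 5511.7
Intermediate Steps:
Function('f')(h) = Add(-10, h) (Function('f')(h) = Add(h, -10) = Add(-10, h))
Function('z')(g, G) = Add(-1960, Mul(g, Add(-3117, G, g))) (Function('z')(g, G) = Add(Mul(Add(Add(g, G), -3117), g), -1960) = Add(Mul(Add(Add(G, g), -3117), g), -1960) = Add(Mul(Add(-3117, G, g), g), -1960) = Add(Mul(g, Add(-3117, G, g)), -1960) = Add(-1960, Mul(g, Add(-3117, G, g))))
Mul(7198329, Pow(Function('z')(Function('f')(-13), 2998), -1)) = Mul(7198329, Pow(Add(-1960, Pow(Add(-10, -13), 2), Mul(-3117, Add(-10, -13)), Mul(2998, Add(-10, -13))), -1)) = Mul(7198329, Pow(Add(-1960, Pow(-23, 2), Mul(-3117, -23), Mul(2998, -23)), -1)) = Mul(7198329, Pow(Add(-1960, 529, 71691, -68954), -1)) = Mul(7198329, Pow(1306, -1)) = Mul(7198329, Rational(1, 1306)) = Rational(7198329, 1306)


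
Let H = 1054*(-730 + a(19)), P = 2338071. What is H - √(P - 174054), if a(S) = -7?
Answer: -776798 - √2164017 ≈ -7.7827e+5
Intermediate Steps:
H = -776798 (H = 1054*(-730 - 7) = 1054*(-737) = -776798)
H - √(P - 174054) = -776798 - √(2338071 - 174054) = -776798 - √2164017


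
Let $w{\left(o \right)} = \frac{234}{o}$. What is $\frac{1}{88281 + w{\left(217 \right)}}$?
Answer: $\frac{217}{19157211} \approx 1.1327 \cdot 10^{-5}$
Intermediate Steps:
$\frac{1}{88281 + w{\left(217 \right)}} = \frac{1}{88281 + \frac{234}{217}} = \frac{1}{\frac{19157211}{217}} = \frac{217}{19157211}$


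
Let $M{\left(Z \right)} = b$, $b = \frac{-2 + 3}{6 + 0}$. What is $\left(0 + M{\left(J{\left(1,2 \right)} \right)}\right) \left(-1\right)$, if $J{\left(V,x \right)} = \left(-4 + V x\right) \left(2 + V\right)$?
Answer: $- \frac{1}{6} \approx -0.16667$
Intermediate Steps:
$b = \frac{1}{6}$ ($b = 1 \cdot \frac{1}{6} = \frac{1}{6} \approx 0.16667$)
$M{\left(Z \right)} = \frac{1}{6}$
$\left(0 + M{\left(J{\left(1,2 \right)} \right)}\right) \left(-1\right) = \left(0 + \frac{1}{6}\right) \left(-1\right) = \frac{1}{6} \left(-1\right) = - \frac{1}{6}$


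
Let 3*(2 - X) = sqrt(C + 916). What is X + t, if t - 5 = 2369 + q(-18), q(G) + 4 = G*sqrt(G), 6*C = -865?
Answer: 2372 - sqrt(27786)/18 - 54*I*sqrt(2) ≈ 2362.7 - 76.368*I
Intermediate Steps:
C = -865/6 (C = (1/6)*(-865) = -865/6 ≈ -144.17)
q(G) = -4 + G**(3/2) (q(G) = -4 + G*sqrt(G) = -4 + G**(3/2))
t = 2370 - 54*I*sqrt(2) (t = 5 + (2369 + (-4 + (-18)**(3/2))) = 5 + (2369 + (-4 - 54*I*sqrt(2))) = 5 + (2365 - 54*I*sqrt(2)) = 2370 - 54*I*sqrt(2) ≈ 2370.0 - 76.368*I)
X = 2 - sqrt(27786)/18 (X = 2 - sqrt(-865/6 + 916)/3 = 2 - sqrt(27786)/18 ≈ -7.2606)
X + t = (2 - sqrt(27786)/18) + (2370 - 54*I*sqrt(2)) = 2372 - sqrt(27786)/18 - 54*I*sqrt(2)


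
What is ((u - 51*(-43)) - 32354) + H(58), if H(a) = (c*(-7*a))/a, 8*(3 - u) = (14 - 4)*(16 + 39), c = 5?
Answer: -121047/4 ≈ -30262.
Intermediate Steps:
u = -263/4 (u = 3 - (14 - 4)*(16 + 39)/8 = 3 - 5*55/4 = 3 - ⅛*550 = 3 - 275/4 = -263/4 ≈ -65.750)
H(a) = -35 (H(a) = (5*(-7*a))/a = (-35*a)/a = -35)
((u - 51*(-43)) - 32354) + H(58) = ((-263/4 - 51*(-43)) - 32354) - 35 = ((-263/4 + 2193) - 32354) - 35 = (8509/4 - 32354) - 35 = -120907/4 - 35 = -121047/4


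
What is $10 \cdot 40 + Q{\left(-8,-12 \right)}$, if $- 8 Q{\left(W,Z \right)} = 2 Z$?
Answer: $403$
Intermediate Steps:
$Q{\left(W,Z \right)} = - \frac{Z}{4}$ ($Q{\left(W,Z \right)} = - \frac{2 Z}{8} = - \frac{Z}{4}$)
$10 \cdot 40 + Q{\left(-8,-12 \right)} = 10 \cdot 40 - -3 = 400 + 3 = 403$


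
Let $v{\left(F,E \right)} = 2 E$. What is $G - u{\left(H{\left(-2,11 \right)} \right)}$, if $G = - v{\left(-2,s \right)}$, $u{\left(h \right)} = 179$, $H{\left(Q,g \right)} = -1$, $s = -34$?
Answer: $-111$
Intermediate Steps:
$G = 68$ ($G = - 2 \left(-34\right) = \left(-1\right) \left(-68\right) = 68$)
$G - u{\left(H{\left(-2,11 \right)} \right)} = 68 - 179 = -111$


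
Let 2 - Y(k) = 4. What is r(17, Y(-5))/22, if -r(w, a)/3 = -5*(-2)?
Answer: -15/11 ≈ -1.3636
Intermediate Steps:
Y(k) = -2 (Y(k) = 2 - 1*4 = 2 - 4 = -2)
r(w, a) = -30 (r(w, a) = -(-15)*(-2) = -3*10 = -30)
r(17, Y(-5))/22 = -30/22 = -30*1/22 = -15/11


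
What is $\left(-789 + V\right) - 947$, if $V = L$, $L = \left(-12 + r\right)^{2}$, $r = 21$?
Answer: $-1655$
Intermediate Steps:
$L = 81$ ($L = \left(-12 + 21\right)^{2} = 9^{2} = 81$)
$V = 81$
$\left(-789 + V\right) - 947 = \left(-789 + 81\right) - 947 = -708 - 947 = -1655$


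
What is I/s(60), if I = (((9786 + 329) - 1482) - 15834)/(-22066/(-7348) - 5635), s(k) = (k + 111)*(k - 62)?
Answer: -63293/16929783 ≈ -0.0037386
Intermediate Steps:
s(k) = (-62 + k)*(111 + k) (s(k) = (111 + k)*(-62 + k) = (-62 + k)*(111 + k))
I = 2405134/1881087 (I = ((10115 - 1482) - 15834)/(-22066*(-1/7348) - 5635) = (8633 - 15834)/(1003/334 - 5635) = -7201/(-1881087/334) = -7201*(-334/1881087) = 2405134/1881087 ≈ 1.2786)
I/s(60) = 2405134/(1881087*(-6882 + 60**2 + 49*60)) = 2405134/(1881087*(-6882 + 3600 + 2940)) = (2405134/1881087)/(-342) = (2405134/1881087)*(-1/342) = -63293/16929783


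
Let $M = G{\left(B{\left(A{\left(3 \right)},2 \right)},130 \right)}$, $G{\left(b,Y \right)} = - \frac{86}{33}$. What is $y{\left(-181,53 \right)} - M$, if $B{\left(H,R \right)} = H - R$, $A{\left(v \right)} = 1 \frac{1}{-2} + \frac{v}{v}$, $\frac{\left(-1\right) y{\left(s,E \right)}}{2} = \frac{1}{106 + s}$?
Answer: $\frac{724}{275} \approx 2.6327$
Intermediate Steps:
$y{\left(s,E \right)} = - \frac{2}{106 + s}$
$A{\left(v \right)} = \frac{1}{2}$ ($A{\left(v \right)} = 1 \left(- \frac{1}{2}\right) + 1 = - \frac{1}{2} + 1 = \frac{1}{2}$)
$G{\left(b,Y \right)} = - \frac{86}{33}$ ($G{\left(b,Y \right)} = \left(-86\right) \frac{1}{33} = - \frac{86}{33}$)
$M = - \frac{86}{33} \approx -2.6061$
$y{\left(-181,53 \right)} - M = - \frac{2}{106 - 181} - - \frac{86}{33} = - \frac{2}{-75} + \frac{86}{33} = \left(-2\right) \left(- \frac{1}{75}\right) + \frac{86}{33} = \frac{2}{75} + \frac{86}{33} = \frac{724}{275}$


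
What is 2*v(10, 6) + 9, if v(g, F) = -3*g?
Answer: -51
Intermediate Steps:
2*v(10, 6) + 9 = 2*(-3*10) + 9 = 2*(-30) + 9 = -60 + 9 = -51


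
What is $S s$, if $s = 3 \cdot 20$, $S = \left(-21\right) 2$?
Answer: $-2520$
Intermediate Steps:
$S = -42$
$s = 60$
$S s = \left(-42\right) 60 = -2520$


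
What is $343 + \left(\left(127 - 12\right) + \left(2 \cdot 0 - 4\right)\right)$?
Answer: $454$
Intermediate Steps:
$343 + \left(\left(127 - 12\right) + \left(2 \cdot 0 - 4\right)\right) = 343 + \left(115 + \left(0 - 4\right)\right) = 343 + \left(115 - 4\right) = 343 + 111 = 454$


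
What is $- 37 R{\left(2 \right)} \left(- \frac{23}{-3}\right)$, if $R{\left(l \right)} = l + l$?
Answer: $- \frac{3404}{3} \approx -1134.7$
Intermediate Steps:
$R{\left(l \right)} = 2 l$
$- 37 R{\left(2 \right)} \left(- \frac{23}{-3}\right) = - 37 \cdot 2 \cdot 2 \left(- \frac{23}{-3}\right) = \left(-37\right) 4 \left(\left(-23\right) \left(- \frac{1}{3}\right)\right) = \left(-148\right) \frac{23}{3} = - \frac{3404}{3}$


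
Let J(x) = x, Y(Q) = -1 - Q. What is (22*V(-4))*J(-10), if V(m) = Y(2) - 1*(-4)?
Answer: -220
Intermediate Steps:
V(m) = 1 (V(m) = (-1 - 1*2) - 1*(-4) = (-1 - 2) + 4 = -3 + 4 = 1)
(22*V(-4))*J(-10) = (22*1)*(-10) = 22*(-10) = -220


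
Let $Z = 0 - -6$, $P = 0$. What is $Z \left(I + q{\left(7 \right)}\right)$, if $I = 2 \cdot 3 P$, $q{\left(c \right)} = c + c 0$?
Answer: $42$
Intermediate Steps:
$q{\left(c \right)} = c$ ($q{\left(c \right)} = c + 0 = c$)
$Z = 6$ ($Z = 0 + 6 = 6$)
$I = 0$ ($I = 2 \cdot 3 \cdot 0 = 6 \cdot 0 = 0$)
$Z \left(I + q{\left(7 \right)}\right) = 6 \left(0 + 7\right) = 6 \cdot 7 = 42$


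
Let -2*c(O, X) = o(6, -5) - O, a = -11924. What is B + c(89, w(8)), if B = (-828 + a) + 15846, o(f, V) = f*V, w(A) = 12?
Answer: 6307/2 ≈ 3153.5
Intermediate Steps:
o(f, V) = V*f
B = 3094 (B = (-828 - 11924) + 15846 = -12752 + 15846 = 3094)
c(O, X) = 15 + O/2 (c(O, X) = -(-5*6 - O)/2 = -(-30 - O)/2 = 15 + O/2)
B + c(89, w(8)) = 3094 + (15 + (½)*89) = 3094 + (15 + 89/2) = 3094 + 119/2 = 6307/2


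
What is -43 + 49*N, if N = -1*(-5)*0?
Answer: -43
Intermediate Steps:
N = 0 (N = 5*0 = 0)
-43 + 49*N = -43 + 49*0 = -43 + 0 = -43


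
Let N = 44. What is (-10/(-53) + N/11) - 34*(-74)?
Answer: 133570/53 ≈ 2520.2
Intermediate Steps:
(-10/(-53) + N/11) - 34*(-74) = (-10/(-53) + 44/11) - 34*(-74) = (-10*(-1/53) + 44*(1/11)) + 2516 = (10/53 + 4) + 2516 = 222/53 + 2516 = 133570/53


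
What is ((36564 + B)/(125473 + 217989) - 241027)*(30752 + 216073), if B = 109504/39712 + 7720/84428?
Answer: -267609569624076931643475/4498285235297 ≈ -5.9491e+10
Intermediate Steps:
B = 74623284/26193787 (B = 109504*(1/39712) + 7720*(1/84428) = 3422/1241 + 1930/21107 = 74623284/26193787 ≈ 2.8489)
((36564 + B)/(125473 + 217989) - 241027)*(30752 + 216073) = ((36564 + 74623284/26193787)/(125473 + 217989) - 241027)*(30752 + 216073) = ((957824251152/26193787)/343462 - 241027)*246825 = ((957824251152/26193787)*(1/343462) - 241027)*246825 = (478912125576/4498285235297 - 241027)*246825 = -1084207716495804443/4498285235297*246825 = -267609569624076931643475/4498285235297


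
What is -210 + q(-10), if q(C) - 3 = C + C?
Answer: -227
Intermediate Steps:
q(C) = 3 + 2*C (q(C) = 3 + (C + C) = 3 + 2*C)
-210 + q(-10) = -210 + (3 + 2*(-10)) = -210 + (3 - 20) = -210 - 17 = -227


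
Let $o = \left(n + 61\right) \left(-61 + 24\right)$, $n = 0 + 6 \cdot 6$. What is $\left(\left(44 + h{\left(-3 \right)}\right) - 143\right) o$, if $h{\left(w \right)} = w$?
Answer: $366078$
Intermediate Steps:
$n = 36$ ($n = 0 + 36 = 36$)
$o = -3589$ ($o = \left(36 + 61\right) \left(-61 + 24\right) = 97 \left(-37\right) = -3589$)
$\left(\left(44 + h{\left(-3 \right)}\right) - 143\right) o = \left(\left(44 - 3\right) - 143\right) \left(-3589\right) = \left(41 - 143\right) \left(-3589\right) = \left(-102\right) \left(-3589\right) = 366078$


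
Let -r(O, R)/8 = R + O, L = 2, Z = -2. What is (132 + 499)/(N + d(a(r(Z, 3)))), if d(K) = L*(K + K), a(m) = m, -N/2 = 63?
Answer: -631/158 ≈ -3.9937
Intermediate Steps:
N = -126 (N = -2*63 = -126)
r(O, R) = -8*O - 8*R (r(O, R) = -8*(R + O) = -8*(O + R) = -8*O - 8*R)
d(K) = 4*K (d(K) = 2*(K + K) = 2*(2*K) = 4*K)
(132 + 499)/(N + d(a(r(Z, 3)))) = (132 + 499)/(-126 + 4*(-8*(-2) - 8*3)) = 631/(-126 + 4*(16 - 24)) = 631/(-126 + 4*(-8)) = 631/(-126 - 32) = 631/(-158) = 631*(-1/158) = -631/158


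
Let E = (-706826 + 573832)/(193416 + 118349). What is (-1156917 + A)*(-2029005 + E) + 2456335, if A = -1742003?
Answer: 15945903737977537/2711 ≈ 5.8819e+12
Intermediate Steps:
E = -132994/311765 ≈ -0.42658
(-1156917 + A)*(-2029005 + E) + 2456335 = (-1156917 - 1742003)*(-2029005 - 132994/311765) + 2456335 = -2898920*(-632572876819/311765) + 2456335 = 15945897078853352/2711 + 2456335 = 15945903737977537/2711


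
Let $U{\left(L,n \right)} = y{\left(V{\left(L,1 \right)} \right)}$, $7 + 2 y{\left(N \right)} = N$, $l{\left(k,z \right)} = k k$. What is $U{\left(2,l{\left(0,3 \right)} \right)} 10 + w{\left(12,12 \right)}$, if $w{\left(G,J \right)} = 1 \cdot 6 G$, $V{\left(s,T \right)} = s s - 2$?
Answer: $47$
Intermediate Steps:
$l{\left(k,z \right)} = k^{2}$
$V{\left(s,T \right)} = -2 + s^{2}$ ($V{\left(s,T \right)} = s^{2} - 2 = -2 + s^{2}$)
$y{\left(N \right)} = - \frac{7}{2} + \frac{N}{2}$
$w{\left(G,J \right)} = 6 G$
$U{\left(L,n \right)} = - \frac{9}{2} + \frac{L^{2}}{2}$ ($U{\left(L,n \right)} = - \frac{7}{2} + \frac{-2 + L^{2}}{2} = - \frac{7}{2} + \left(-1 + \frac{L^{2}}{2}\right) = - \frac{9}{2} + \frac{L^{2}}{2}$)
$U{\left(2,l{\left(0,3 \right)} \right)} 10 + w{\left(12,12 \right)} = \left(- \frac{9}{2} + \frac{2^{2}}{2}\right) 10 + 6 \cdot 12 = \left(- \frac{9}{2} + \frac{1}{2} \cdot 4\right) 10 + 72 = \left(- \frac{9}{2} + 2\right) 10 + 72 = \left(- \frac{5}{2}\right) 10 + 72 = -25 + 72 = 47$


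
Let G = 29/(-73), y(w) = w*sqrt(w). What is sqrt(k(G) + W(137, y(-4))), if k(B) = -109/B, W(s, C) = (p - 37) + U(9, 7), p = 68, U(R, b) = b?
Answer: sqrt(262711)/29 ≈ 17.674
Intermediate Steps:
y(w) = w**(3/2)
G = -29/73 (G = 29*(-1/73) = -29/73 ≈ -0.39726)
W(s, C) = 38 (W(s, C) = (68 - 37) + 7 = 31 + 7 = 38)
sqrt(k(G) + W(137, y(-4))) = sqrt(-109/(-29/73) + 38) = sqrt(-109*(-73/29) + 38) = sqrt(7957/29 + 38) = sqrt(9059/29) = sqrt(262711)/29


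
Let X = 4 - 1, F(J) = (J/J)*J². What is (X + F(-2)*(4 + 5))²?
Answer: 1521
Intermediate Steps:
F(J) = J² (F(J) = 1*J² = J²)
X = 3
(X + F(-2)*(4 + 5))² = (3 + (-2)²*(4 + 5))² = (3 + 4*9)² = (3 + 36)² = 39² = 1521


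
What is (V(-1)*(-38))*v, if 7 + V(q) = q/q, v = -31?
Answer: -7068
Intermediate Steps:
V(q) = -6 (V(q) = -7 + q/q = -7 + 1 = -6)
(V(-1)*(-38))*v = -6*(-38)*(-31) = 228*(-31) = -7068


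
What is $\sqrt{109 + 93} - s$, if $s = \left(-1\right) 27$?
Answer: $27 + \sqrt{202} \approx 41.213$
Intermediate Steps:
$s = -27$
$\sqrt{109 + 93} - s = \sqrt{109 + 93} - -27 = \sqrt{202} + 27 = 27 + \sqrt{202}$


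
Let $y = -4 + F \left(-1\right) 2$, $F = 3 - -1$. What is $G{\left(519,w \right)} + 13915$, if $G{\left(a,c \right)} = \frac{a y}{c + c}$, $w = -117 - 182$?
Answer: $\frac{4163699}{299} \approx 13925.0$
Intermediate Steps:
$F = 4$ ($F = 3 + 1 = 4$)
$w = -299$ ($w = -117 - 182 = -299$)
$y = -12$ ($y = -4 + 4 \left(-1\right) 2 = -4 - 8 = -12$)
$G{\left(a,c \right)} = - \frac{6 a}{c}$ ($G{\left(a,c \right)} = \frac{a \left(-12\right)}{c + c} = \frac{\left(-12\right) a}{2 c} = - 12 a \frac{1}{2 c} = - \frac{6 a}{c}$)
$G{\left(519,w \right)} + 13915 = \left(-6\right) 519 \frac{1}{-299} + 13915 = \left(-6\right) 519 \left(- \frac{1}{299}\right) + 13915 = \frac{3114}{299} + 13915 = \frac{4163699}{299}$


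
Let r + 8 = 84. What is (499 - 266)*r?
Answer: 17708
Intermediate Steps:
r = 76 (r = -8 + 84 = 76)
(499 - 266)*r = (499 - 266)*76 = 233*76 = 17708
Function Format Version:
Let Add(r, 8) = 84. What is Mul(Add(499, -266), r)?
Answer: 17708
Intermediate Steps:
r = 76 (r = Add(-8, 84) = 76)
Mul(Add(499, -266), r) = Mul(Add(499, -266), 76) = Mul(233, 76) = 17708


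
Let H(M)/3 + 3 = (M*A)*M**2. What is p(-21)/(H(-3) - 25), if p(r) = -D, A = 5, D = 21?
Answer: 21/439 ≈ 0.047836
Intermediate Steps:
H(M) = -9 + 15*M**3 (H(M) = -9 + 3*((M*5)*M**2) = -9 + 3*((5*M)*M**2) = -9 + 3*(5*M**3) = -9 + 15*M**3)
p(r) = -21 (p(r) = -1*21 = -21)
p(-21)/(H(-3) - 25) = -21/((-9 + 15*(-3)**3) - 25) = -21/((-9 + 15*(-27)) - 25) = -21/((-9 - 405) - 25) = -21/(-414 - 25) = -21/(-439) = -1/439*(-21) = 21/439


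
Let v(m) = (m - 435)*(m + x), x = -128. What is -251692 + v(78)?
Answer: -233842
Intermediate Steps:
v(m) = (-435 + m)*(-128 + m) (v(m) = (m - 435)*(m - 128) = (-435 + m)*(-128 + m))
-251692 + v(78) = -251692 + (55680 + 78² - 563*78) = -251692 + (55680 + 6084 - 43914) = -251692 + 17850 = -233842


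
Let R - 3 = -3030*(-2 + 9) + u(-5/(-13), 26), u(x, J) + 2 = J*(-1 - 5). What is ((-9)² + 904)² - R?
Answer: 991590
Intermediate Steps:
u(x, J) = -2 - 6*J (u(x, J) = -2 + J*(-1 - 5) = -2 + J*(-6) = -2 - 6*J)
R = -21365 (R = 3 + (-3030*(-2 + 9) + (-2 - 6*26)) = 3 + (-3030*7 + (-2 - 156)) = 3 + (-202*105 - 158) = 3 + (-21210 - 158) = 3 - 21368 = -21365)
((-9)² + 904)² - R = ((-9)² + 904)² - 1*(-21365) = (81 + 904)² + 21365 = 985² + 21365 = 970225 + 21365 = 991590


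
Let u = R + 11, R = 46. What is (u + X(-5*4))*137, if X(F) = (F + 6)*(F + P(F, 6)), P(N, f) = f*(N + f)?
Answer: 207281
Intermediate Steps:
u = 57 (u = 46 + 11 = 57)
X(F) = (6 + F)*(36 + 7*F) (X(F) = (F + 6)*(F + 6*(F + 6)) = (6 + F)*(F + 6*(6 + F)) = (6 + F)*(F + (36 + 6*F)) = (6 + F)*(36 + 7*F))
(u + X(-5*4))*137 = (57 + (216 + 7*(-5*4)² + 78*(-5*4)))*137 = (57 + (216 + 7*(-20)² + 78*(-20)))*137 = (57 + (216 + 7*400 - 1560))*137 = (57 + (216 + 2800 - 1560))*137 = (57 + 1456)*137 = 1513*137 = 207281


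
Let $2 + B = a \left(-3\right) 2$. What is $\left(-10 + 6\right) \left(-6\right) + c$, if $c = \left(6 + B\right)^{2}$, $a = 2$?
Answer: $88$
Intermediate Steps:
$B = -14$ ($B = -2 + 2 \left(-3\right) 2 = -2 - 12 = -14$)
$c = 64$ ($c = \left(6 - 14\right)^{2} = \left(-8\right)^{2} = 64$)
$\left(-10 + 6\right) \left(-6\right) + c = \left(-10 + 6\right) \left(-6\right) + 64 = \left(-4\right) \left(-6\right) + 64 = 24 + 64 = 88$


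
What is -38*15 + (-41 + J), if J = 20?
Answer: -591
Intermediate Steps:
-38*15 + (-41 + J) = -38*15 + (-41 + 20) = -570 - 21 = -591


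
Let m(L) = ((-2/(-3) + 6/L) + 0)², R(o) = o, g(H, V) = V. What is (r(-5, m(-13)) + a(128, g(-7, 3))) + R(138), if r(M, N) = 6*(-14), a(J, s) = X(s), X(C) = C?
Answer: 57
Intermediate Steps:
a(J, s) = s
m(L) = (⅔ + 6/L)² (m(L) = ((-2*(-⅓) + 6/L) + 0)² = ((⅔ + 6/L) + 0)² = (⅔ + 6/L)²)
r(M, N) = -84
(r(-5, m(-13)) + a(128, g(-7, 3))) + R(138) = (-84 + 3) + 138 = -81 + 138 = 57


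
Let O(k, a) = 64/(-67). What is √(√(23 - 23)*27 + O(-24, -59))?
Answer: 8*I*√67/67 ≈ 0.97736*I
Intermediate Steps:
O(k, a) = -64/67 (O(k, a) = 64*(-1/67) = -64/67)
√(√(23 - 23)*27 + O(-24, -59)) = √(√(23 - 23)*27 - 64/67) = √(√0*27 - 64/67) = √(0*27 - 64/67) = √(0 - 64/67) = √(-64/67) = 8*I*√67/67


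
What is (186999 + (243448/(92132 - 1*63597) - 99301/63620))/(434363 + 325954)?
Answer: 4526533628147/18403692970052 ≈ 0.24596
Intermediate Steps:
(186999 + (243448/(92132 - 1*63597) - 99301/63620))/(434363 + 325954) = (186999 + (243448/(92132 - 63597) - 99301*1/63620))/760317 = (186999 + (243448/28535 - 99301/63620))*(1/760317) = (186999 + 506184309/72615868)*(1/760317) = (13579600884441/72615868)*(1/760317) = 4526533628147/18403692970052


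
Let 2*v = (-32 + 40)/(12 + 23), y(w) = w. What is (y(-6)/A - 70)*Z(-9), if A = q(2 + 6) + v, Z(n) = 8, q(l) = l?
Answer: -40180/71 ≈ -565.92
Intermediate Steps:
v = 4/35 (v = ((-32 + 40)/(12 + 23))/2 = (8/35)/2 = (8*(1/35))/2 = (1/2)*(8/35) = 4/35 ≈ 0.11429)
A = 284/35 (A = (2 + 6) + 4/35 = 8 + 4/35 = 284/35 ≈ 8.1143)
(y(-6)/A - 70)*Z(-9) = (-6/284/35 - 70)*8 = (-6*35/284 - 70)*8 = (-105/142 - 70)*8 = -10045/142*8 = -40180/71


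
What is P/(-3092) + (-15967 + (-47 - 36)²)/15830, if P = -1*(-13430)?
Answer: -60166519/12236590 ≈ -4.9169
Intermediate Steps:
P = 13430
P/(-3092) + (-15967 + (-47 - 36)²)/15830 = 13430/(-3092) + (-15967 + (-47 - 36)²)/15830 = 13430*(-1/3092) + (-15967 + (-83)²)*(1/15830) = -6715/1546 + (-15967 + 6889)*(1/15830) = -6715/1546 - 9078*1/15830 = -6715/1546 - 4539/7915 = -60166519/12236590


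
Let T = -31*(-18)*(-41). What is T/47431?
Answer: -22878/47431 ≈ -0.48234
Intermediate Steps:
T = -22878 (T = 558*(-41) = -22878)
T/47431 = -22878/47431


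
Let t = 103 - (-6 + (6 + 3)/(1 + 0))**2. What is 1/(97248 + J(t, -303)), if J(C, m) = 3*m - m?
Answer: 1/96642 ≈ 1.0347e-5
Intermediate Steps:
t = 94 (t = 103 - (-6 + 9/1)**2 = 103 - (-6 + 9*1)**2 = 103 - (-6 + 9)**2 = 103 - 1*3**2 = 103 - 1*9 = 103 - 9 = 94)
J(C, m) = 2*m
1/(97248 + J(t, -303)) = 1/(97248 + 2*(-303)) = 1/(97248 - 606) = 1/96642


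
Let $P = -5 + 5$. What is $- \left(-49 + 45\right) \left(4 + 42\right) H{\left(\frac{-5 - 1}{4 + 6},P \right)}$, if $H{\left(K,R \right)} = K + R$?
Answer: $- \frac{552}{5} \approx -110.4$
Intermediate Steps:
$P = 0$
$- \left(-49 + 45\right) \left(4 + 42\right) H{\left(\frac{-5 - 1}{4 + 6},P \right)} = - \left(-49 + 45\right) \left(4 + 42\right) \left(\frac{-5 - 1}{4 + 6} + 0\right) = - \left(-4\right) 46 \left(- \frac{6}{10} + 0\right) = - \left(-184\right) \left(\left(-6\right) \frac{1}{10} + 0\right) = - \left(-184\right) \left(- \frac{3}{5} + 0\right) = - \frac{\left(-184\right) \left(-3\right)}{5} = \left(-1\right) \frac{552}{5} = - \frac{552}{5}$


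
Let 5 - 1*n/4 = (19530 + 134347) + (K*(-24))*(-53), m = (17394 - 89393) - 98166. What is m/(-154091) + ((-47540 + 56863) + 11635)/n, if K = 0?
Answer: 50752538171/47420580704 ≈ 1.0703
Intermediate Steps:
m = -170165 (m = -71999 - 98166 = -170165)
n = -615488 (n = 20 - 4*((19530 + 134347) + (0*(-24))*(-53)) = 20 - 4*(153877 + 0*(-53)) = 20 - 4*(153877 + 0) = 20 - 4*153877 = 20 - 615508 = -615488)
m/(-154091) + ((-47540 + 56863) + 11635)/n = -170165/(-154091) + ((-47540 + 56863) + 11635)/(-615488) = -170165*(-1/154091) + (9323 + 11635)*(-1/615488) = 170165/154091 + 20958*(-1/615488) = 170165/154091 - 10479/307744 = 50752538171/47420580704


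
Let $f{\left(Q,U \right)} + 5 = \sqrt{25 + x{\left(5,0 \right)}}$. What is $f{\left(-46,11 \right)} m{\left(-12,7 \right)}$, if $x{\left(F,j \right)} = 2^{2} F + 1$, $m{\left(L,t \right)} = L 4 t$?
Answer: $1680 - 336 \sqrt{46} \approx -598.86$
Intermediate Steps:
$m{\left(L,t \right)} = 4 L t$
$x{\left(F,j \right)} = 1 + 4 F$ ($x{\left(F,j \right)} = 4 F + 1 = 1 + 4 F$)
$f{\left(Q,U \right)} = -5 + \sqrt{46}$ ($f{\left(Q,U \right)} = -5 + \sqrt{25 + \left(1 + 4 \cdot 5\right)} = -5 + \sqrt{25 + \left(1 + 20\right)} = -5 + \sqrt{25 + 21} = -5 + \sqrt{46}$)
$f{\left(-46,11 \right)} m{\left(-12,7 \right)} = \left(-5 + \sqrt{46}\right) 4 \left(-12\right) 7 = \left(-5 + \sqrt{46}\right) \left(-336\right) = 1680 - 336 \sqrt{46}$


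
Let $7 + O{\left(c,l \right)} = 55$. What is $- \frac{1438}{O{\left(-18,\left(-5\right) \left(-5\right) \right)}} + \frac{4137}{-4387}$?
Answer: $- \frac{3253541}{105288} \approx -30.901$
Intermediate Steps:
$O{\left(c,l \right)} = 48$ ($O{\left(c,l \right)} = -7 + 55 = 48$)
$- \frac{1438}{O{\left(-18,\left(-5\right) \left(-5\right) \right)}} + \frac{4137}{-4387} = - \frac{1438}{48} + \frac{4137}{-4387} = \left(-1438\right) \frac{1}{48} + 4137 \left(- \frac{1}{4387}\right) = - \frac{719}{24} - \frac{4137}{4387} = - \frac{3253541}{105288}$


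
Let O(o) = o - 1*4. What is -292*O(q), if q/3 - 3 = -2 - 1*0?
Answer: 292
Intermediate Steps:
q = 3 (q = 9 + 3*(-2 - 1*0) = 9 + 3*(-2 + 0) = 9 + 3*(-2) = 9 - 6 = 3)
O(o) = -4 + o (O(o) = o - 4 = -4 + o)
-292*O(q) = -292*(-4 + 3) = -292*(-1) = 292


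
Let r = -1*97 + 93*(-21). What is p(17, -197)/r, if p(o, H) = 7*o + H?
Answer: 39/1025 ≈ 0.038049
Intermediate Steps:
p(o, H) = H + 7*o
r = -2050 (r = -97 - 1953 = -2050)
p(17, -197)/r = (-197 + 7*17)/(-2050) = (-197 + 119)*(-1/2050) = -78*(-1/2050) = 39/1025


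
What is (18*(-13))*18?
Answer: -4212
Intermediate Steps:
(18*(-13))*18 = -234*18 = -4212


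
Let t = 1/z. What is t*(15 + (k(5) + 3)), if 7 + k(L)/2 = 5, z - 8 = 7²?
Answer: 14/57 ≈ 0.24561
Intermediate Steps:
z = 57 (z = 8 + 7² = 8 + 49 = 57)
k(L) = -4 (k(L) = -14 + 2*5 = -14 + 10 = -4)
t = 1/57 ≈ 0.017544
t*(15 + (k(5) + 3)) = (15 + (-4 + 3))/57 = (15 - 1)/57 = (1/57)*14 = 14/57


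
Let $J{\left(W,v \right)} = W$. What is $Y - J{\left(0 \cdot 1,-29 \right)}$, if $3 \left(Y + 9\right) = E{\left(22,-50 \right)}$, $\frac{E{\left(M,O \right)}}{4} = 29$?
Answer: $\frac{89}{3} \approx 29.667$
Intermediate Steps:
$E{\left(M,O \right)} = 116$ ($E{\left(M,O \right)} = 4 \cdot 29 = 116$)
$Y = \frac{89}{3}$ ($Y = -9 + \frac{1}{3} \cdot 116 = -9 + \frac{116}{3} = \frac{89}{3} \approx 29.667$)
$Y - J{\left(0 \cdot 1,-29 \right)} = \frac{89}{3} - 0 \cdot 1 = \frac{89}{3} - 0 = \frac{89}{3} + 0 = \frac{89}{3}$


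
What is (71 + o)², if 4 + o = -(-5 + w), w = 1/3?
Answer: 46225/9 ≈ 5136.1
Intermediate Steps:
w = ⅓ (w = 1*(⅓) = ⅓ ≈ 0.33333)
o = ⅔ (o = -4 - (-5 + ⅓) = -4 - 1*(-14/3) = -4 + 14/3 = ⅔ ≈ 0.66667)
(71 + o)² = (71 + ⅔)² = (215/3)² = 46225/9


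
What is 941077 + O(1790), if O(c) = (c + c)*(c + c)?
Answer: 13757477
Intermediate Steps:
O(c) = 4*c**2 (O(c) = (2*c)*(2*c) = 4*c**2)
941077 + O(1790) = 941077 + 4*1790**2 = 941077 + 4*3204100 = 941077 + 12816400 = 13757477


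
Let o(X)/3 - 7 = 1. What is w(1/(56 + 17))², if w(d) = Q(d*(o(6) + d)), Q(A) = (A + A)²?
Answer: 151094149025296/806460091894081 ≈ 0.18735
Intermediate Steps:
o(X) = 24 (o(X) = 21 + 3*1 = 21 + 3 = 24)
Q(A) = 4*A² (Q(A) = (2*A)² = 4*A²)
w(d) = 4*d²*(24 + d)² (w(d) = 4*(d*(24 + d))² = 4*(d²*(24 + d)²) = 4*d²*(24 + d)²)
w(1/(56 + 17))² = (4*(1/(56 + 17))²*(24 + 1/(56 + 17))²)² = (4*(1/73)²*(24 + 1/73)²)² = (4*(1/5329)*(1753/73)²)² = (4*(1/5329)*(3073009/5329))² = (12292036/28398241)² = 151094149025296/806460091894081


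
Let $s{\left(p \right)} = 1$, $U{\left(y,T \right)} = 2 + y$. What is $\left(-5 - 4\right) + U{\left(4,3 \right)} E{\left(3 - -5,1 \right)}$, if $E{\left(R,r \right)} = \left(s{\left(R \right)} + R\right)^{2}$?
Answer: $477$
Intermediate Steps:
$E{\left(R,r \right)} = \left(1 + R\right)^{2}$
$\left(-5 - 4\right) + U{\left(4,3 \right)} E{\left(3 - -5,1 \right)} = \left(-5 - 4\right) + \left(2 + 4\right) \left(1 + \left(3 - -5\right)\right)^{2} = -9 + 6 \left(1 + \left(3 + 5\right)\right)^{2} = -9 + 6 \left(1 + 8\right)^{2} = -9 + 6 \cdot 9^{2} = -9 + 6 \cdot 81 = -9 + 486 = 477$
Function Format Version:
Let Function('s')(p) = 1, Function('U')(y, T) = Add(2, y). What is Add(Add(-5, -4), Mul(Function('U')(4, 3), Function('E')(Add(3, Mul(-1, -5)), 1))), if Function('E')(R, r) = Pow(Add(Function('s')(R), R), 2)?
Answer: 477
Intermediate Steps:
Function('E')(R, r) = Pow(Add(1, R), 2)
Add(Add(-5, -4), Mul(Function('U')(4, 3), Function('E')(Add(3, Mul(-1, -5)), 1))) = Add(Add(-5, -4), Mul(Add(2, 4), Pow(Add(1, Add(3, Mul(-1, -5))), 2))) = Add(-9, Mul(6, Pow(Add(1, Add(3, 5)), 2))) = Add(-9, Mul(6, Pow(Add(1, 8), 2))) = Add(-9, Mul(6, Pow(9, 2))) = Add(-9, Mul(6, 81)) = Add(-9, 486) = 477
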